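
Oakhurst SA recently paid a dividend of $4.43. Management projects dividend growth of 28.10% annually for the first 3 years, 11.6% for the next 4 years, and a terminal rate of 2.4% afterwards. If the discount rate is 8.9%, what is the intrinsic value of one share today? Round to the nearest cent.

Three-stage DDM. Project D₁…D_7; terminal Gordon value at t=7 with g = 0.024; discount at r = 0.089.
D_1 = 5.6748
D_2 = 7.2695
D_3 = 9.3122
D_4 = 10.3924
D_5 = 11.5979
D_6 = 12.9433
D_7 = 14.4447
TV_7 = 14.7914/(0.089−0.024) = 227.5593
P₀ = Σ Dₜ/(1+r)ᵗ + TV_7/(1+r)^7 = 174.5112

$174.51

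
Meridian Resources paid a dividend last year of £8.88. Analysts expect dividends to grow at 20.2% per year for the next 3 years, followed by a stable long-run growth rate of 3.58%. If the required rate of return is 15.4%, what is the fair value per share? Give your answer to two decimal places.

£116.85

Two-stage DDM. Project D₁…D_3 at 0.202, terminal growth 0.0358, discount at r = 0.154.
D_1 = 10.6738
D_2 = 12.8299
D_3 = 15.4215
Terminal value at t=3: TV = D_4/(r−g) = 15.9736/(0.154−0.0358) = 135.1403
P₀ = 10.6738/(1+0.154)^1 + 12.8299/(1+0.154)^2 + 15.4215/(1+0.154)^3 + 135.1403/(1+0.154)^3 = 116.8544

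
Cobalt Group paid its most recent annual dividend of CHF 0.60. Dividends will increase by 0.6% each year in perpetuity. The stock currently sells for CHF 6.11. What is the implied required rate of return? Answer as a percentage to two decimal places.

Rearranging the constant-growth DDM: r = D₁/P₀ + g.
D₁ = 0.60 × (1 + 0.006) = 0.6036.
r = 0.6036 / 6.11 + 0.006 = 0.09879 + 0.006 = 0.10479

10.48%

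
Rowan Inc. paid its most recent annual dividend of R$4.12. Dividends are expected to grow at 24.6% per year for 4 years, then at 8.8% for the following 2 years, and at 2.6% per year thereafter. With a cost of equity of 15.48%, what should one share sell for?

Three-stage DDM. Project D₁…D_6; terminal Gordon value at t=6 with g = 0.026; discount at r = 0.1548.
D_1 = 5.1335
D_2 = 6.3964
D_3 = 7.9699
D_4 = 9.9305
D_5 = 10.8043
D_6 = 11.7551
TV_6 = 12.0608/(0.1548−0.026) = 93.6394
P₀ = Σ Dₜ/(1+r)ᵗ + TV_6/(1+r)^6 = 69.7023

R$69.70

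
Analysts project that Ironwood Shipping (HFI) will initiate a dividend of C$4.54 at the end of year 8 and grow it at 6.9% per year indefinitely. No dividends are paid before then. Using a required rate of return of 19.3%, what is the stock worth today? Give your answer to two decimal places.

C$10.65

Deferred-dividend DDM. At t=7 the remaining stream is a growing perpetuity with first payment D_8 = 4.54.
V_7 = D_8/(r−g) = 4.54/(0.193−0.069) = 36.6129
P₀ = V_7/(1+r)^7 = 36.6129/(1+0.193)^7 = 10.6451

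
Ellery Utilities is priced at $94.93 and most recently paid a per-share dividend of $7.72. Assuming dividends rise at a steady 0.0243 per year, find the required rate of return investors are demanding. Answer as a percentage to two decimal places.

Rearranging the constant-growth DDM: r = D₁/P₀ + g.
D₁ = 7.72 × (1 + 0.0243) = 7.9076.
r = 7.9076 / 94.93 + 0.0243 = 0.08330 + 0.0243 = 0.10760

10.76%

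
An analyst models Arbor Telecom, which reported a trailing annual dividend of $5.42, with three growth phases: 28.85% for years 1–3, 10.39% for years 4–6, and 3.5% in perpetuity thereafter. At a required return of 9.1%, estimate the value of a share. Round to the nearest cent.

Three-stage DDM. Project D₁…D_6; terminal Gordon value at t=6 with g = 0.035; discount at r = 0.091.
D_1 = 6.9837
D_2 = 8.9985
D_3 = 11.5945
D_4 = 12.7992
D_5 = 14.1290
D_6 = 15.5970
TV_6 = 16.1429/(0.091−0.035) = 288.2664
P₀ = Σ Dₜ/(1+r)ᵗ + TV_6/(1+r)^6 = 221.2543

$221.25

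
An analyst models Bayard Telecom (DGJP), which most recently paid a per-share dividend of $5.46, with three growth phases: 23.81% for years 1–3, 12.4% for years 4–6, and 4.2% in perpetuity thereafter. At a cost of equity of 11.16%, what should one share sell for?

Three-stage DDM. Project D₁…D_6; terminal Gordon value at t=6 with g = 0.042; discount at r = 0.1116.
D_1 = 6.7600
D_2 = 8.3696
D_3 = 10.3624
D_4 = 11.6473
D_5 = 13.0916
D_6 = 14.7149
TV_6 = 15.3330/(0.1116−0.042) = 220.3014
P₀ = Σ Dₜ/(1+r)ᵗ + TV_6/(1+r)^6 = 160.3089

$160.31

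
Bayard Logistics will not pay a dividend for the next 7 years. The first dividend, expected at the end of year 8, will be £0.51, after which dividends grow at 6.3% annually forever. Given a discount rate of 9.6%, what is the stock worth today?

£8.14

Deferred-dividend DDM. At t=7 the remaining stream is a growing perpetuity with first payment D_8 = 0.51.
V_7 = D_8/(r−g) = 0.51/(0.096−0.063) = 15.4545
P₀ = V_7/(1+r)^7 = 15.4545/(1+0.096)^7 = 8.1355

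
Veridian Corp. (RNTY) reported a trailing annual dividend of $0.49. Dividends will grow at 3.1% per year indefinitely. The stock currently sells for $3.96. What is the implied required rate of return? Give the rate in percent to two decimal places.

Rearranging the constant-growth DDM: r = D₁/P₀ + g.
D₁ = 0.49 × (1 + 0.031) = 0.5052.
r = 0.5052 / 3.96 + 0.031 = 0.12757 + 0.031 = 0.15857

15.86%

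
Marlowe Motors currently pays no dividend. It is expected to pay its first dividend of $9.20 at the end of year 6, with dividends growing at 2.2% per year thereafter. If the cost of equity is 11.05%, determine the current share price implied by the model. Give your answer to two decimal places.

Deferred-dividend DDM. At t=5 the remaining stream is a growing perpetuity with first payment D_6 = 9.20.
V_5 = D_6/(r−g) = 9.20/(0.1105−0.022) = 103.9548
P₀ = V_5/(1+r)^5 = 103.9548/(1+0.1105)^5 = 61.5534

$61.55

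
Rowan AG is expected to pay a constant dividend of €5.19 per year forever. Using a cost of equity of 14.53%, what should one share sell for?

€35.72

Zero-growth DDM (perpetuity): P₀ = D/r = 5.19 / 0.1453 = 35.7192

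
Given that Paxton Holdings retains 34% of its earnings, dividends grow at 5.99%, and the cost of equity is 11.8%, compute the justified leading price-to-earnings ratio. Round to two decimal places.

11.36

Payout ratio b = 1 − 0.34 = 0.66.
Justified leading P/E = b/(r−g) = 0.66/(0.118−0.0599) = 11.3597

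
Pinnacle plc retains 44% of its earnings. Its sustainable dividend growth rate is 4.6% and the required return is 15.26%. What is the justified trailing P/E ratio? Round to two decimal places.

5.49

Payout ratio b = 1 − 0.44 = 0.56.
Justified trailing P/E = b(1+g)/(r−g) = 0.56×(1+0.046)/(0.1526−0.046) = 5.4949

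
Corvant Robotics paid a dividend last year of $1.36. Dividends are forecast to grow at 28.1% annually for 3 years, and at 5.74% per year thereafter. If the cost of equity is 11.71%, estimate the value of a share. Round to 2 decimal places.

$41.72

Two-stage DDM. Project D₁…D_3 at 0.281, terminal growth 0.0574, discount at r = 0.1171.
D_1 = 1.7422
D_2 = 2.2317
D_3 = 2.8588
Terminal value at t=3: TV = D_4/(r−g) = 3.0229/(0.1171−0.0574) = 50.6351
P₀ = 1.7422/(1+0.1171)^1 + 2.2317/(1+0.1171)^2 + 2.8588/(1+0.1171)^3 + 50.6351/(1+0.1171)^3 = 41.7211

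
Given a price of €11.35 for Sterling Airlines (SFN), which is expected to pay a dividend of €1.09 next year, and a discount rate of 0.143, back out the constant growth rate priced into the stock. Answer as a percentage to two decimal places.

From P₀ = D₁/(r − g), the implied growth is g = r − D₁/P₀.
g = 0.143 − 1.09/11.35 = 0.143 − 0.09604 = 0.04696

4.70%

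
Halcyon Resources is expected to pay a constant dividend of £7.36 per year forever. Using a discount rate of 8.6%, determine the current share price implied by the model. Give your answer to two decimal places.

£85.58

Zero-growth DDM (perpetuity): P₀ = D/r = 7.36 / 0.086 = 85.5814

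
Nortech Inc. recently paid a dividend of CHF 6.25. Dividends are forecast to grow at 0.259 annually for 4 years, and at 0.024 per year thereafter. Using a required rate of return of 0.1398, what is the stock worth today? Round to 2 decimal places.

Two-stage DDM. Project D₁…D_4 at 0.259, terminal growth 0.024, discount at r = 0.1398.
D_1 = 7.8687
D_2 = 9.9068
D_3 = 12.4726
D_4 = 15.7030
Terminal value at t=4: TV = D_5/(r−g) = 16.0799/(0.1398−0.024) = 138.8591
P₀ = 7.8687/(1+0.1398)^1 + 9.9068/(1+0.1398)^2 + 12.4726/(1+0.1398)^3 + 15.7030/(1+0.1398)^4 + 138.8591/(1+0.1398)^4 = 114.5297

CHF 114.53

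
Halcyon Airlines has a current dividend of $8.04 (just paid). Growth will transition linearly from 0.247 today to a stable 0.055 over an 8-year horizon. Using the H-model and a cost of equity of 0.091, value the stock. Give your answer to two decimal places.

$407.14

H-model: P₀ = D₀[(1+g_L) + H(g_S−g_L)]/(r−g_L), with H = 8/2 = 4.
P₀ = 8.04 × [(1+0.055) + 4×(0.247−0.055)] / (0.091−0.055)
   = 8.04 × 1.8230 / 0.036 = 407.1367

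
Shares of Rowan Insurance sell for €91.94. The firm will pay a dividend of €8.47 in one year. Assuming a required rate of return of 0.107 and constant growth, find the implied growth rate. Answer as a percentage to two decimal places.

From P₀ = D₁/(r − g), the implied growth is g = r − D₁/P₀.
g = 0.107 − 8.47/91.94 = 0.107 − 0.09213 = 0.01487

1.49%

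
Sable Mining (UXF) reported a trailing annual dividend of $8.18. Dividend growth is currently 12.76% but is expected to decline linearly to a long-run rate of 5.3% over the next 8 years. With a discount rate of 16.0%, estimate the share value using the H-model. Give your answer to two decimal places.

H-model: P₀ = D₀[(1+g_L) + H(g_S−g_L)]/(r−g_L), with H = 8/2 = 4.
P₀ = 8.18 × [(1+0.053) + 4×(0.1276−0.053)] / (0.16−0.053)
   = 8.18 × 1.3514 / 0.107 = 103.3126

$103.31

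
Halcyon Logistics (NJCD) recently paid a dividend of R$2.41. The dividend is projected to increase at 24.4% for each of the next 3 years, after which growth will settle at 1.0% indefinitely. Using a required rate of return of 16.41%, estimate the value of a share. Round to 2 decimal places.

Two-stage DDM. Project D₁…D_3 at 0.244, terminal growth 0.01, discount at r = 0.1641.
D_1 = 2.9980
D_2 = 3.7296
D_3 = 4.6396
Terminal value at t=3: TV = D_4/(r−g) = 4.6860/(0.1641−0.01) = 30.4086
P₀ = 2.9980/(1+0.1641)^1 + 3.7296/(1+0.1641)^2 + 4.6396/(1+0.1641)^3 + 30.4086/(1+0.1641)^3 = 27.5451

R$27.55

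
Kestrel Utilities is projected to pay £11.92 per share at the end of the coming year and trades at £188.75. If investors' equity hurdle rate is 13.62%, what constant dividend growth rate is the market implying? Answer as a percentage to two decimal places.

From P₀ = D₁/(r − g), the implied growth is g = r − D₁/P₀.
g = 0.1362 − 11.92/188.75 = 0.1362 − 0.06315 = 0.07305

7.30%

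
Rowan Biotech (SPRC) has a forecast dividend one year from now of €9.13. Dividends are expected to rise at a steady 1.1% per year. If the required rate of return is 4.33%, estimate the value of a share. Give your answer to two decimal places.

Gordon growth model: P₀ = D₁/(r − g), with D₁ = 9.13 given directly.
P₀ = 9.1300 / (0.0433 − 0.011) = 9.1300 / 0.0323 = 282.6625

€282.66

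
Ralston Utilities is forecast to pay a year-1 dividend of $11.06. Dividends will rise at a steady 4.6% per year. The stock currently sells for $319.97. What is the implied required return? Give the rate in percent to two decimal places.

8.06%

Rearranging the constant-growth DDM: r = D₁/P₀ + g.
r = 11.0600 / 319.97 + 0.046 = 0.03457 + 0.046 = 0.08057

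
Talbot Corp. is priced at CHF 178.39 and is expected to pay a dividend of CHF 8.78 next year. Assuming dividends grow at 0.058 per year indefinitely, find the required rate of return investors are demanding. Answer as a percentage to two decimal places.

10.72%

Rearranging the constant-growth DDM: r = D₁/P₀ + g.
r = 8.7800 / 178.39 + 0.058 = 0.04922 + 0.058 = 0.10722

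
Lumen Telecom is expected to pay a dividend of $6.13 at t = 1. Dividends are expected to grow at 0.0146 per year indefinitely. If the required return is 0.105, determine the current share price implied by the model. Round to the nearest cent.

$67.81

Gordon growth model: P₀ = D₁/(r − g), with D₁ = 6.13 given directly.
P₀ = 6.1300 / (0.105 − 0.0146) = 6.1300 / 0.0904 = 67.8097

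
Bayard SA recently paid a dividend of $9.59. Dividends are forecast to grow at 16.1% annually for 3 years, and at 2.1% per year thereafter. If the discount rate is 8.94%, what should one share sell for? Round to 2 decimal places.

$205.99

Two-stage DDM. Project D₁…D_3 at 0.161, terminal growth 0.021, discount at r = 0.0894.
D_1 = 11.1340
D_2 = 12.9266
D_3 = 15.0077
Terminal value at t=3: TV = D_4/(r−g) = 15.3229/(0.0894−0.021) = 224.0190
P₀ = 11.1340/(1+0.0894)^1 + 12.9266/(1+0.0894)^2 + 15.0077/(1+0.0894)^3 + 224.0190/(1+0.0894)^3 = 205.9900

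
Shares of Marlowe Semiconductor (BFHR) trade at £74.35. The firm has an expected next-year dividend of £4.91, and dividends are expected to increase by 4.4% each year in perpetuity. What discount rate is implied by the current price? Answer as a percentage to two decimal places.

11.00%

Rearranging the constant-growth DDM: r = D₁/P₀ + g.
r = 4.9100 / 74.35 + 0.044 = 0.06604 + 0.044 = 0.11004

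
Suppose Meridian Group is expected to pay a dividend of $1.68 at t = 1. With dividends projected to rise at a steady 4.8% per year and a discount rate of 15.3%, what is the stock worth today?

Gordon growth model: P₀ = D₁/(r − g), with D₁ = 1.68 given directly.
P₀ = 1.6800 / (0.153 − 0.048) = 1.6800 / 0.105 = 16.0000

$16.00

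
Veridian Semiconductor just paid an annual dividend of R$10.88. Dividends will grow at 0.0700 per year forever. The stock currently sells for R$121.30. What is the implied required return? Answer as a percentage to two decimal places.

Rearranging the constant-growth DDM: r = D₁/P₀ + g.
D₁ = 10.88 × (1 + 0.07) = 11.6416.
r = 11.6416 / 121.30 + 0.07 = 0.09597 + 0.07 = 0.16597

16.60%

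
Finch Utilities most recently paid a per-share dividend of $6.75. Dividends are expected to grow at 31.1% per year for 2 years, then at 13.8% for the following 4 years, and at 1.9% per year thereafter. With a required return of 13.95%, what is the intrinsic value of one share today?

Three-stage DDM. Project D₁…D_6; terminal Gordon value at t=6 with g = 0.019; discount at r = 0.1395.
D_1 = 8.8492
D_2 = 11.6014
D_3 = 13.2024
D_4 = 15.0243
D_5 = 17.0976
D_6 = 19.4571
TV_6 = 19.8268/(0.1395−0.019) = 164.5377
P₀ = Σ Dₜ/(1+r)ᵗ + TV_6/(1+r)^6 = 127.4807

$127.48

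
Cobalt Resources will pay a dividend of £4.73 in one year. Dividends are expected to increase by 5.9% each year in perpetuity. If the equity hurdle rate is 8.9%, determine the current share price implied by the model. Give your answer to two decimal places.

£157.67

Gordon growth model: P₀ = D₁/(r − g), with D₁ = 4.73 given directly.
P₀ = 4.7300 / (0.089 − 0.059) = 4.7300 / 0.03 = 157.6667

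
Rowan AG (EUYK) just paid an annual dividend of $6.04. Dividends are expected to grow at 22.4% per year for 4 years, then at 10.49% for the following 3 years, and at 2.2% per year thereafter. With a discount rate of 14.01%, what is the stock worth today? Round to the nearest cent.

Three-stage DDM. Project D₁…D_7; terminal Gordon value at t=7 with g = 0.022; discount at r = 0.1401.
D_1 = 7.3930
D_2 = 9.0490
D_3 = 11.0760
D_4 = 13.5570
D_5 = 14.9791
D_6 = 16.5504
D_7 = 18.2865
TV_7 = 18.6888/(0.1401−0.022) = 158.2459
P₀ = Σ Dₜ/(1+r)ᵗ + TV_7/(1+r)^7 = 114.7622

$114.76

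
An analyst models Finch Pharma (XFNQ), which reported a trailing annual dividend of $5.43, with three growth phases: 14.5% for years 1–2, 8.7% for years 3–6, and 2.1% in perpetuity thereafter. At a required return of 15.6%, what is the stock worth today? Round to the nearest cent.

Three-stage DDM. Project D₁…D_6; terminal Gordon value at t=6 with g = 0.021; discount at r = 0.156.
D_1 = 6.2173
D_2 = 7.1189
D_3 = 7.7382
D_4 = 8.4114
D_5 = 9.1432
D_6 = 9.9387
TV_6 = 10.1474/(0.156−0.021) = 75.1659
P₀ = Σ Dₜ/(1+r)ᵗ + TV_6/(1+r)^6 = 60.5159

$60.52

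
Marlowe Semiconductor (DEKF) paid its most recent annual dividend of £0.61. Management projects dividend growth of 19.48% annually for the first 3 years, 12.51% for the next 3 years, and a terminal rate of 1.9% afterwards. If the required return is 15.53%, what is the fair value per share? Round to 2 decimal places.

£8.54

Three-stage DDM. Project D₁…D_6; terminal Gordon value at t=6 with g = 0.019; discount at r = 0.1553.
D_1 = 0.7288
D_2 = 0.8708
D_3 = 1.0404
D_4 = 1.1706
D_5 = 1.3170
D_6 = 1.4818
TV_6 = 1.5100/(0.1553−0.019) = 11.0781
P₀ = Σ Dₜ/(1+r)ᵗ + TV_6/(1+r)^6 = 8.5373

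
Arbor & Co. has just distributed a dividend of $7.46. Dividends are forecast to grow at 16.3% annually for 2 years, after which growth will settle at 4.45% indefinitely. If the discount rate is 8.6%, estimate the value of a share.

Two-stage DDM. Project D₁…D_2 at 0.163, terminal growth 0.0445, discount at r = 0.086.
D_1 = 8.6760
D_2 = 10.0902
Terminal value at t=2: TV = D_3/(r−g) = 10.5392/(0.086−0.0445) = 253.9561
P₀ = 8.6760/(1+0.086)^1 + 10.0902/(1+0.086)^2 + 253.9561/(1+0.086)^2 = 231.8715

$231.87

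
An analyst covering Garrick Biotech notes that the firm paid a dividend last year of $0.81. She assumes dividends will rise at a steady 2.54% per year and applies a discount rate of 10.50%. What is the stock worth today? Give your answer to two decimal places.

$10.43

Gordon growth model: P₀ = D₁/(r − g). D₁ = 0.81 × (1 + 0.0254) = 0.8306.
P₀ = 0.8306 / (0.105 − 0.0254) = 0.8306 / 0.0796 = 10.4343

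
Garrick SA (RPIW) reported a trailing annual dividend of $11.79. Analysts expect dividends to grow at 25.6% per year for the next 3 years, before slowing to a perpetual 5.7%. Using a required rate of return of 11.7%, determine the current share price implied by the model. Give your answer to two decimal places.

Two-stage DDM. Project D₁…D_3 at 0.256, terminal growth 0.057, discount at r = 0.117.
D_1 = 14.8082
D_2 = 18.5991
D_3 = 23.3605
Terminal value at t=3: TV = D_4/(r−g) = 24.6921/(0.117−0.057) = 411.5347
P₀ = 14.8082/(1+0.117)^1 + 18.5991/(1+0.117)^2 + 23.3605/(1+0.117)^3 + 411.5347/(1+0.117)^3 = 340.2147

$340.21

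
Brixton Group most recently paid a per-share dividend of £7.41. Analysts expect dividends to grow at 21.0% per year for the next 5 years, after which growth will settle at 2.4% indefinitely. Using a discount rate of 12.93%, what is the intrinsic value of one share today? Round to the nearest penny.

Two-stage DDM. Project D₁…D_5 at 0.21, terminal growth 0.024, discount at r = 0.1293.
D_1 = 8.9661
D_2 = 10.8490
D_3 = 13.1273
D_4 = 15.8840
D_5 = 19.2196
Terminal value at t=5: TV = D_6/(r−g) = 19.6809/(0.1293−0.024) = 186.9032
P₀ = 8.9661/(1+0.1293)^1 + 10.8490/(1+0.1293)^2 + 13.1273/(1+0.1293)^3 + 15.8840/(1+0.1293)^4 + 19.2196/(1+0.1293)^5 + 186.9032/(1+0.1293)^5 = 147.5497

£147.55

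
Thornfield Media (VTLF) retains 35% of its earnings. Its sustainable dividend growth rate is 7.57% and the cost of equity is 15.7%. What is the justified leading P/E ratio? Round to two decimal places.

8.00

Payout ratio b = 1 − 0.35 = 0.65.
Justified leading P/E = b/(r−g) = 0.65/(0.157−0.0757) = 7.9951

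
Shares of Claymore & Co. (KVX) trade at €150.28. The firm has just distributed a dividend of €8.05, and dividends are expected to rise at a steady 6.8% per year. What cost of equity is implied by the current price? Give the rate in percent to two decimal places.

12.52%

Rearranging the constant-growth DDM: r = D₁/P₀ + g.
D₁ = 8.05 × (1 + 0.068) = 8.5974.
r = 8.5974 / 150.28 + 0.068 = 0.05721 + 0.068 = 0.12521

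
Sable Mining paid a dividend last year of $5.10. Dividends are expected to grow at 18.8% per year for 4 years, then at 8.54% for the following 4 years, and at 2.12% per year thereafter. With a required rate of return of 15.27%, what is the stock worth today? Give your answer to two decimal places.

$76.99

Three-stage DDM. Project D₁…D_8; terminal Gordon value at t=8 with g = 0.0212; discount at r = 0.1527.
D_1 = 6.0588
D_2 = 7.1979
D_3 = 8.5511
D_4 = 10.1586
D_5 = 11.0262
D_6 = 11.9678
D_7 = 12.9899
D_8 = 14.0992
TV_8 = 14.3981/(0.1527−0.0212) = 109.4915
P₀ = Σ Dₜ/(1+r)ᵗ + TV_8/(1+r)^8 = 76.9852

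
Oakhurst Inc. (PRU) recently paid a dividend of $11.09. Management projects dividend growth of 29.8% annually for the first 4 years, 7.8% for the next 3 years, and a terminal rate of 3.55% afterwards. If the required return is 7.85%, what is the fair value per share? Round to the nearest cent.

$701.28

Three-stage DDM. Project D₁…D_7; terminal Gordon value at t=7 with g = 0.0355; discount at r = 0.0785.
D_1 = 14.3948
D_2 = 18.6845
D_3 = 24.2525
D_4 = 31.4797
D_5 = 33.9351
D_6 = 36.5820
D_7 = 39.4354
TV_7 = 40.8354/(0.0785−0.0355) = 949.6602
P₀ = Σ Dₜ/(1+r)ᵗ + TV_7/(1+r)^7 = 701.2836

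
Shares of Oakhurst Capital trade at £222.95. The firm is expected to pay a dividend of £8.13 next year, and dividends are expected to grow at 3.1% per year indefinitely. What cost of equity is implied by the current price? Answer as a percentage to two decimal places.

Rearranging the constant-growth DDM: r = D₁/P₀ + g.
r = 8.1300 / 222.95 + 0.031 = 0.03647 + 0.031 = 0.06747

6.75%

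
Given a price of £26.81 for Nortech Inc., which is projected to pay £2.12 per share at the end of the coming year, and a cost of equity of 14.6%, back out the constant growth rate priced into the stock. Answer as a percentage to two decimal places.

6.69%

From P₀ = D₁/(r − g), the implied growth is g = r − D₁/P₀.
g = 0.146 − 2.12/26.81 = 0.146 − 0.07907 = 0.06693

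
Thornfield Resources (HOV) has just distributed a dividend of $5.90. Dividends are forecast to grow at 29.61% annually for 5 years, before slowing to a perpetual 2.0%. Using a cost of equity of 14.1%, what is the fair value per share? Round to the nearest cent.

Two-stage DDM. Project D₁…D_5 at 0.2961, terminal growth 0.02, discount at r = 0.141.
D_1 = 7.6470
D_2 = 9.9113
D_3 = 12.8460
D_4 = 16.6497
D_5 = 21.5797
Terminal value at t=5: TV = D_6/(r−g) = 22.0113/(0.141−0.02) = 181.9112
P₀ = 7.6470/(1+0.141)^1 + 9.9113/(1+0.141)^2 + 12.8460/(1+0.141)^3 + 16.6497/(1+0.141)^4 + 21.5797/(1+0.141)^5 + 181.9112/(1+0.141)^5 = 138.0108

$138.01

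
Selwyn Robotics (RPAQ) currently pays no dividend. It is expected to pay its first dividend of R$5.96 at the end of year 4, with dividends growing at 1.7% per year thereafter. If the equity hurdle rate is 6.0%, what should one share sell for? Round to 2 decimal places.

R$116.38

Deferred-dividend DDM. At t=3 the remaining stream is a growing perpetuity with first payment D_4 = 5.96.
V_3 = D_4/(r−g) = 5.96/(0.06−0.017) = 138.6047
P₀ = V_3/(1+r)^3 = 138.6047/(1+0.06)^3 = 116.3751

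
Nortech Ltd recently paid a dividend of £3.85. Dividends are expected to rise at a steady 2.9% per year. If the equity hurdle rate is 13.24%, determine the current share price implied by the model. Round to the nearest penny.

£38.31

Gordon growth model: P₀ = D₁/(r − g). D₁ = 3.85 × (1 + 0.029) = 3.9616.
P₀ = 3.9616 / (0.1324 − 0.029) = 3.9616 / 0.1034 = 38.3138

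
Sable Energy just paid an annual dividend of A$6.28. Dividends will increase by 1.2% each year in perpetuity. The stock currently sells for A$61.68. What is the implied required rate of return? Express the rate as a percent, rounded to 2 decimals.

11.50%

Rearranging the constant-growth DDM: r = D₁/P₀ + g.
D₁ = 6.28 × (1 + 0.012) = 6.3554.
r = 6.3554 / 61.68 + 0.012 = 0.10304 + 0.012 = 0.11504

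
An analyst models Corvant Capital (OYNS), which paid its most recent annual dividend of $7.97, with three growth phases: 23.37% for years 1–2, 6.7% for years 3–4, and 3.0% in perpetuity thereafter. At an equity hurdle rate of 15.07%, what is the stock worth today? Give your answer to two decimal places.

Three-stage DDM. Project D₁…D_4; terminal Gordon value at t=4 with g = 0.03; discount at r = 0.1507.
D_1 = 9.8326
D_2 = 12.1305
D_3 = 12.9432
D_4 = 13.8104
TV_4 = 14.2247/(0.1507−0.03) = 117.8518
P₀ = Σ Dₜ/(1+r)ᵗ + TV_4/(1+r)^4 = 101.2962

$101.30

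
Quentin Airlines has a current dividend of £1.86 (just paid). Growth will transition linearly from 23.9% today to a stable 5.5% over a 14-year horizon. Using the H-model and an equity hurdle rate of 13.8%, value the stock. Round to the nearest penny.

£52.51

H-model: P₀ = D₀[(1+g_L) + H(g_S−g_L)]/(r−g_L), with H = 14/2 = 7.
P₀ = 1.86 × [(1+0.055) + 7×(0.239−0.055)] / (0.138−0.055)
   = 1.86 × 2.3430 / 0.083 = 52.5058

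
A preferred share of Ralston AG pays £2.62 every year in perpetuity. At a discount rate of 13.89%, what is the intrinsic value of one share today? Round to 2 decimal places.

Zero-growth DDM (perpetuity): P₀ = D/r = 2.62 / 0.1389 = 18.8625

£18.86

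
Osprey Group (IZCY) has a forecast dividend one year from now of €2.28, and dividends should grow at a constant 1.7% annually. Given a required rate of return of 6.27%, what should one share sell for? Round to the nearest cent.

€49.89

Gordon growth model: P₀ = D₁/(r − g), with D₁ = 2.28 given directly.
P₀ = 2.2800 / (0.0627 − 0.017) = 2.2800 / 0.0457 = 49.8906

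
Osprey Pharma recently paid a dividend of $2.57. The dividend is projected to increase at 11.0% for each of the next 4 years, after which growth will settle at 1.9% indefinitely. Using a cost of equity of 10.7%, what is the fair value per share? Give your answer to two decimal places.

Two-stage DDM. Project D₁…D_4 at 0.11, terminal growth 0.019, discount at r = 0.107.
D_1 = 2.8527
D_2 = 3.1665
D_3 = 3.5148
D_4 = 3.9014
Terminal value at t=4: TV = D_5/(r−g) = 3.9756/(0.107−0.019) = 45.1769
P₀ = 2.8527/(1+0.107)^1 + 3.1665/(1+0.107)^2 + 3.5148/(1+0.107)^3 + 3.9014/(1+0.107)^4 + 45.1769/(1+0.107)^4 = 40.4332

$40.43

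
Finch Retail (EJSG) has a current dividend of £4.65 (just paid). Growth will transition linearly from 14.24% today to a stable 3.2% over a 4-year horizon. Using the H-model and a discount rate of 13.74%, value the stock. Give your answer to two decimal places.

£55.27

H-model: P₀ = D₀[(1+g_L) + H(g_S−g_L)]/(r−g_L), with H = 4/2 = 2.
P₀ = 4.65 × [(1+0.032) + 2×(0.1424−0.032)] / (0.1374−0.032)
   = 4.65 × 1.2528 / 0.1054 = 55.2706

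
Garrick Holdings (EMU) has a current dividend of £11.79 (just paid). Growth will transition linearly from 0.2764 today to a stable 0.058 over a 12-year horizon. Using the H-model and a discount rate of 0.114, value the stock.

£498.63

H-model: P₀ = D₀[(1+g_L) + H(g_S−g_L)]/(r−g_L), with H = 12/2 = 6.
P₀ = 11.79 × [(1+0.058) + 6×(0.2764−0.058)] / (0.114−0.058)
   = 11.79 × 2.3684 / 0.056 = 498.6328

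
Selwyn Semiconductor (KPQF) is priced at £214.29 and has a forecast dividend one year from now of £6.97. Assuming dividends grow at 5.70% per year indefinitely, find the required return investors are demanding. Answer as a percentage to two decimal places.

8.95%

Rearranging the constant-growth DDM: r = D₁/P₀ + g.
r = 6.9700 / 214.29 + 0.057 = 0.03253 + 0.057 = 0.08953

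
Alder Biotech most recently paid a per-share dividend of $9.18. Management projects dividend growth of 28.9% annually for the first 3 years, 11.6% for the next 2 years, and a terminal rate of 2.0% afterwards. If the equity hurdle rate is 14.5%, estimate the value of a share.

Three-stage DDM. Project D₁…D_5; terminal Gordon value at t=5 with g = 0.02; discount at r = 0.145.
D_1 = 11.8330
D_2 = 15.2528
D_3 = 19.6608
D_4 = 21.9415
D_5 = 24.4867
TV_5 = 24.9764/(0.145−0.02) = 199.8113
P₀ = Σ Dₜ/(1+r)ᵗ + TV_5/(1+r)^5 = 161.8037

$161.80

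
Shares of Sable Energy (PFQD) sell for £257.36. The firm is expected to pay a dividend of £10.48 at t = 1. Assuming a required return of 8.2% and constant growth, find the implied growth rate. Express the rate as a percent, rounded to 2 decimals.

From P₀ = D₁/(r − g), the implied growth is g = r − D₁/P₀.
g = 0.082 − 10.48/257.36 = 0.082 − 0.04072 = 0.04128

4.13%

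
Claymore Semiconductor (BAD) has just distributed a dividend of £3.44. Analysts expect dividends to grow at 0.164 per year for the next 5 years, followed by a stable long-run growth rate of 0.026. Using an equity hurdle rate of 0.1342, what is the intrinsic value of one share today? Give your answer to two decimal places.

£55.74

Two-stage DDM. Project D₁…D_5 at 0.164, terminal growth 0.026, discount at r = 0.1342.
D_1 = 4.0042
D_2 = 4.6608
D_3 = 5.4252
D_4 = 6.3150
D_5 = 7.3506
Terminal value at t=5: TV = D_6/(r−g) = 7.5417/(0.1342−0.026) = 69.7017
P₀ = 4.0042/(1+0.1342)^1 + 4.6608/(1+0.1342)^2 + 5.4252/(1+0.1342)^3 + 6.3150/(1+0.1342)^4 + 7.3506/(1+0.1342)^5 + 69.7017/(1+0.1342)^5 = 55.7402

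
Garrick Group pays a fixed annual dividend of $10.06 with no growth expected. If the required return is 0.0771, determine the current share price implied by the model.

Zero-growth DDM (perpetuity): P₀ = D/r = 10.06 / 0.0771 = 130.4799

$130.48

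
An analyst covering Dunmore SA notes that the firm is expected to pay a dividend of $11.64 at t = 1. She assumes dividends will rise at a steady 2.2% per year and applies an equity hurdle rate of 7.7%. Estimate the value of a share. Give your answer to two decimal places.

Gordon growth model: P₀ = D₁/(r − g), with D₁ = 11.64 given directly.
P₀ = 11.6400 / (0.077 − 0.022) = 11.6400 / 0.055 = 211.6364

$211.64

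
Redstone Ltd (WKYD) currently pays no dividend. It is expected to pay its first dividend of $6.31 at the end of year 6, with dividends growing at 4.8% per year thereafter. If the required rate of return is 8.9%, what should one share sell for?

Deferred-dividend DDM. At t=5 the remaining stream is a growing perpetuity with first payment D_6 = 6.31.
V_5 = D_6/(r−g) = 6.31/(0.089−0.048) = 153.9024
P₀ = V_5/(1+r)^5 = 153.9024/(1+0.089)^5 = 100.4861

$100.49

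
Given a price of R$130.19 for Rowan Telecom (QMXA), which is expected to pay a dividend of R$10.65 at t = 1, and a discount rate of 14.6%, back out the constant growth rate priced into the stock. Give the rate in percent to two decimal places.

6.42%

From P₀ = D₁/(r − g), the implied growth is g = r − D₁/P₀.
g = 0.146 − 10.65/130.19 = 0.146 − 0.08180 = 0.06420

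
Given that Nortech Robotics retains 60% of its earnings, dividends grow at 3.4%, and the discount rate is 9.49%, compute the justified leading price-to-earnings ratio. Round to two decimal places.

Payout ratio b = 1 − 0.60 = 0.40.
Justified leading P/E = b/(r−g) = 0.40/(0.0949−0.034) = 6.5681

6.57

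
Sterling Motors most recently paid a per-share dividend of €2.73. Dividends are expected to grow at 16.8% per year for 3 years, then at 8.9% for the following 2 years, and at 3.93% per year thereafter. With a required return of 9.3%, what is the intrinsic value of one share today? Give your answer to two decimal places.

Three-stage DDM. Project D₁…D_5; terminal Gordon value at t=5 with g = 0.0393; discount at r = 0.093.
D_1 = 3.1886
D_2 = 3.7243
D_3 = 4.3500
D_4 = 4.7372
D_5 = 5.1588
TV_5 = 5.3615/(0.093−0.0393) = 99.8421
P₀ = Σ Dₜ/(1+r)ᵗ + TV_5/(1+r)^5 = 79.9974

€80.00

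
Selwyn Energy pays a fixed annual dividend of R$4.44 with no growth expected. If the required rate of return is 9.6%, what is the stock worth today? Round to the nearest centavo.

R$46.25

Zero-growth DDM (perpetuity): P₀ = D/r = 4.44 / 0.096 = 46.2500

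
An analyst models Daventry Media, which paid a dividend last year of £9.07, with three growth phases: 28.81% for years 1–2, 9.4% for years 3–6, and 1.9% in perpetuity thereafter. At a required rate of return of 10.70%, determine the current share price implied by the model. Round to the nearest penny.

Three-stage DDM. Project D₁…D_6; terminal Gordon value at t=6 with g = 0.019; discount at r = 0.107.
D_1 = 11.6831
D_2 = 15.0490
D_3 = 16.4636
D_4 = 18.0111
D_5 = 19.7042
D_6 = 21.5564
TV_6 = 21.9659/(0.107−0.019) = 249.6130
P₀ = Σ Dₜ/(1+r)ᵗ + TV_6/(1+r)^6 = 206.1684

£206.17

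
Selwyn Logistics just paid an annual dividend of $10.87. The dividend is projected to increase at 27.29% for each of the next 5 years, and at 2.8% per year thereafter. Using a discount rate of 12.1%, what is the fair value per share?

Two-stage DDM. Project D₁…D_5 at 0.2729, terminal growth 0.028, discount at r = 0.121.
D_1 = 13.8364
D_2 = 17.6124
D_3 = 22.4188
D_4 = 28.5369
D_5 = 36.3246
Terminal value at t=5: TV = D_6/(r−g) = 37.3417/(0.121−0.028) = 401.5237
P₀ = 13.8364/(1+0.121)^1 + 17.6124/(1+0.121)^2 + 22.4188/(1+0.121)^3 + 28.5369/(1+0.121)^4 + 36.3246/(1+0.121)^5 + 401.5237/(1+0.121)^5 = 307.6847

$307.68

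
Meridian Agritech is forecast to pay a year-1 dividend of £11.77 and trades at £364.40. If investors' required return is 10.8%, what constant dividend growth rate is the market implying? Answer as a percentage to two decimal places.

7.57%

From P₀ = D₁/(r − g), the implied growth is g = r − D₁/P₀.
g = 0.108 − 11.77/364.40 = 0.108 − 0.03230 = 0.07570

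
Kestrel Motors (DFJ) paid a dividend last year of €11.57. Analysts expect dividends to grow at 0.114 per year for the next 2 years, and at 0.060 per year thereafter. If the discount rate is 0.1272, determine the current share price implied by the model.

Two-stage DDM. Project D₁…D_2 at 0.114, terminal growth 0.06, discount at r = 0.1272.
D_1 = 12.8890
D_2 = 14.3583
Terminal value at t=2: TV = D_3/(r−g) = 15.2198/(0.1272−0.06) = 226.4855
P₀ = 12.8890/(1+0.1272)^1 + 14.3583/(1+0.1272)^2 + 226.4855/(1+0.1272)^2 = 200.9887

€200.99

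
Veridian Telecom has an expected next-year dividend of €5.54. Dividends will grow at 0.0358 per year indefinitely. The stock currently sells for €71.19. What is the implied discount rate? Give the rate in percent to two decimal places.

Rearranging the constant-growth DDM: r = D₁/P₀ + g.
r = 5.5400 / 71.19 + 0.0358 = 0.07782 + 0.0358 = 0.11362

11.36%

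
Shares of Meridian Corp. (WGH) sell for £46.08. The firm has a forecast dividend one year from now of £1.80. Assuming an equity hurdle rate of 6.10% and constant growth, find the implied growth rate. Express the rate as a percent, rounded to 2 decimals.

2.19%

From P₀ = D₁/(r − g), the implied growth is g = r − D₁/P₀.
g = 0.061 − 1.80/46.08 = 0.061 − 0.03906 = 0.02194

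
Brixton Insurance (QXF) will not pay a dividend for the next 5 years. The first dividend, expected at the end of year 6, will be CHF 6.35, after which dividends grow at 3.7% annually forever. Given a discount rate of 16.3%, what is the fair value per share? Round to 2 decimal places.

Deferred-dividend DDM. At t=5 the remaining stream is a growing perpetuity with first payment D_6 = 6.35.
V_5 = D_6/(r−g) = 6.35/(0.163−0.037) = 50.3968
P₀ = V_5/(1+r)^5 = 50.3968/(1+0.163)^5 = 23.6867

CHF 23.69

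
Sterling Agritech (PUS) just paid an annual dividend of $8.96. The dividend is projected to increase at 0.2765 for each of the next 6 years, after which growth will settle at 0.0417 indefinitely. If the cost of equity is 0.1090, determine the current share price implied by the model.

$413.05

Two-stage DDM. Project D₁…D_6 at 0.2765, terminal growth 0.0417, discount at r = 0.109.
D_1 = 11.4374
D_2 = 14.5999
D_3 = 18.6368
D_4 = 23.7898
D_5 = 30.3677
D_6 = 38.7644
Terminal value at t=6: TV = D_7/(r−g) = 40.3809/(0.109−0.0417) = 600.0128
P₀ = 11.4374/(1+0.109)^1 + 14.5999/(1+0.109)^2 + 18.6368/(1+0.109)^3 + 23.7898/(1+0.109)^4 + 30.3677/(1+0.109)^5 + 38.7644/(1+0.109)^6 + 600.0128/(1+0.109)^6 = 413.0473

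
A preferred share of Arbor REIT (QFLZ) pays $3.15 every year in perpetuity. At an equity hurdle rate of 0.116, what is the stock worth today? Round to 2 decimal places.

Zero-growth DDM (perpetuity): P₀ = D/r = 3.15 / 0.116 = 27.1552

$27.16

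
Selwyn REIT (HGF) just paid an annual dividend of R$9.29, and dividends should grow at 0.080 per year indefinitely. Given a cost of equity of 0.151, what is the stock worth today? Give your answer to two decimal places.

R$141.31

Gordon growth model: P₀ = D₁/(r − g). D₁ = 9.29 × (1 + 0.08) = 10.0332.
P₀ = 10.0332 / (0.151 − 0.08) = 10.0332 / 0.071 = 141.3127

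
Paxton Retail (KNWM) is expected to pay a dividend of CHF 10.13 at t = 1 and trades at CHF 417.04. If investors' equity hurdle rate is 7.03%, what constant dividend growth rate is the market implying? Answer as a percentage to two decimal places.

From P₀ = D₁/(r − g), the implied growth is g = r − D₁/P₀.
g = 0.0703 − 10.13/417.04 = 0.0703 − 0.02429 = 0.04601

4.60%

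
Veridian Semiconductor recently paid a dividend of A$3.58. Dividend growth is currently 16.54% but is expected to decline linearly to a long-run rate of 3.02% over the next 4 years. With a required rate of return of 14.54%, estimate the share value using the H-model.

A$40.42

H-model: P₀ = D₀[(1+g_L) + H(g_S−g_L)]/(r−g_L), with H = 4/2 = 2.
P₀ = 3.58 × [(1+0.0302) + 2×(0.1654−0.0302)] / (0.1454−0.0302)
   = 3.58 × 1.3006 / 0.1152 = 40.4180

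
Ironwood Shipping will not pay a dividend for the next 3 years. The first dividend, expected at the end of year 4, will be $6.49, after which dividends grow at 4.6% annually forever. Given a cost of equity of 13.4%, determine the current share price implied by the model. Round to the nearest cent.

Deferred-dividend DDM. At t=3 the remaining stream is a growing perpetuity with first payment D_4 = 6.49.
V_3 = D_4/(r−g) = 6.49/(0.134−0.046) = 73.7500
P₀ = V_3/(1+r)^3 = 73.7500/(1+0.134)^3 = 50.5735

$50.57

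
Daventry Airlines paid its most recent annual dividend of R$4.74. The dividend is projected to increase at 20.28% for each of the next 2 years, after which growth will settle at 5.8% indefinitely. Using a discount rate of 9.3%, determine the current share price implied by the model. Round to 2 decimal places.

Two-stage DDM. Project D₁…D_2 at 0.2028, terminal growth 0.058, discount at r = 0.093.
D_1 = 5.7013
D_2 = 6.8575
Terminal value at t=2: TV = D_3/(r−g) = 7.2552/(0.093−0.058) = 207.2921
P₀ = 5.7013/(1+0.093)^1 + 6.8575/(1+0.093)^2 + 207.2921/(1+0.093)^2 = 184.4735

R$184.47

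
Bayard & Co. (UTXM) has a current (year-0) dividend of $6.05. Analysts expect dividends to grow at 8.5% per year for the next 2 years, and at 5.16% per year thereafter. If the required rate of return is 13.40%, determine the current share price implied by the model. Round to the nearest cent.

$82.01

Two-stage DDM. Project D₁…D_2 at 0.085, terminal growth 0.0516, discount at r = 0.134.
D_1 = 6.5642
D_2 = 7.1222
Terminal value at t=2: TV = D_3/(r−g) = 7.4897/(0.134−0.0516) = 90.8946
P₀ = 6.5642/(1+0.134)^1 + 7.1222/(1+0.134)^2 + 90.8946/(1+0.134)^2 = 82.0096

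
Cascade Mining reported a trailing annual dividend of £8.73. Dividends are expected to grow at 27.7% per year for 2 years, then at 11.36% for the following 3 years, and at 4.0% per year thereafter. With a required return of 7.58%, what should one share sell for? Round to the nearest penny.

£458.57

Three-stage DDM. Project D₁…D_5; terminal Gordon value at t=5 with g = 0.04; discount at r = 0.0758.
D_1 = 11.1482
D_2 = 14.2363
D_3 = 15.8535
D_4 = 17.6545
D_5 = 19.6600
TV_5 = 20.4464/(0.0758−0.04) = 571.1287
P₀ = Σ Dₜ/(1+r)ᵗ + TV_5/(1+r)^5 = 458.5681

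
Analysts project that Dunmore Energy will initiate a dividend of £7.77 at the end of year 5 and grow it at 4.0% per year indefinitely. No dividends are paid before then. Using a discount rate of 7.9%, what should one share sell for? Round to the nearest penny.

£146.98

Deferred-dividend DDM. At t=4 the remaining stream is a growing perpetuity with first payment D_5 = 7.77.
V_4 = D_5/(r−g) = 7.77/(0.079−0.04) = 199.2308
P₀ = V_4/(1+r)^4 = 199.2308/(1+0.079)^4 = 146.9842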